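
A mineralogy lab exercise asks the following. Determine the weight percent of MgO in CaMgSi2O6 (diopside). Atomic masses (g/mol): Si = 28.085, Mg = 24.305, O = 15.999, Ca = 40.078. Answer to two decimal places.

Molar mass of CaMgSi2O6 = 1·40.078 + 1·24.305 + 2·28.085 + 6·15.999 = 216.547 g/mol.
Each formula unit contains 1 Mg, equivalent to 1/1 = 1.0000 mol MgO.
M(MgO) = 1×24.305 + 1×15.999 = 40.304 g/mol.
Mass of MgO per formula unit = 1.0000 × 40.304 = 40.304 g.
MgO wt% = 40.304 / 216.547 × 100 = 18.61%.

18.61 wt%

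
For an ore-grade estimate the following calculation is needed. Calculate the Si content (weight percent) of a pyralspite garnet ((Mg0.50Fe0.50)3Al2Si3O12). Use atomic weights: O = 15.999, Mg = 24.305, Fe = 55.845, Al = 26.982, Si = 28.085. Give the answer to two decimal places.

M((Mg0.50Fe0.50)3Al2Si3O12) = 450.432 g/mol.
Si contributes 3 × 28.085 = 84.255 g per mole.
84.255/450.432 = 0.1871 → 18.71%.

18.71 weight percent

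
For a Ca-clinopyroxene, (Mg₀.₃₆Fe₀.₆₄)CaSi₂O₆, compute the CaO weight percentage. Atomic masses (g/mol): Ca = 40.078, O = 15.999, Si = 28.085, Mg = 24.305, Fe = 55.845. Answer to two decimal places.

Molar mass of (Mg₀.₃₆Fe₀.₆₄)CaSi₂O₆ = 0.36×24.305 + 0.64×55.845 + 1×40.078 + 2×28.085 + 6×15.999 = 236.733 g/mol.
Each formula unit contains 1 Ca, equivalent to 1/1 = 1.0000 mol CaO.
M(CaO) = 1×40.078 + 1×15.999 = 56.077 g/mol.
Mass of CaO per formula unit = 1.0000 × 56.077 = 56.077 g.
CaO wt% = 56.077 / 236.733 × 100 = 23.69%.

23.69 wt%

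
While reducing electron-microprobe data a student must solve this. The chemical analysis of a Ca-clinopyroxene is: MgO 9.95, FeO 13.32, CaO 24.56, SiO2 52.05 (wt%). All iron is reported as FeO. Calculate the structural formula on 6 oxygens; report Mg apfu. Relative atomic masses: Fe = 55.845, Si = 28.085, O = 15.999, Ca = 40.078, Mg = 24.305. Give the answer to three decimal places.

0.569 Mg apfu

MgO (M=40.304): mol = 0.24687; Mg = 0.24687, O = 0.24687.
FeO (M=71.844): mol = 0.18540; Fe = 0.18540, O = 0.18540.
CaO (M=56.077): mol = 0.43797; Ca = 0.43797, O = 0.43797.
SiO2 (M=60.083): mol = 0.86630; Si = 0.86630, O = 1.73260.
ΣO = 2.60284; factor = 6/ΣO = 2.30517.
Mg apfu = 0.24687 × 2.30517 = 0.569.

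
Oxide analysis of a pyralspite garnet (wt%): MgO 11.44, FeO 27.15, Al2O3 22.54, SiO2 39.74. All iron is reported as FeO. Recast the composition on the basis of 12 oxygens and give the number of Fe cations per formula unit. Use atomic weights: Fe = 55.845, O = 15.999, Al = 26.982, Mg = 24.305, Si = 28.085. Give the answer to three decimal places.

MgO (M=40.304): mol = 0.28384; Mg = 0.28384, O = 0.28384.
FeO (M=71.844): mol = 0.37790; Fe = 0.37790, O = 0.37790.
Al2O3 (M=101.961): mol = 0.22106; Al = 0.44212, O = 0.66318.
SiO2 (M=60.083): mol = 0.66142; Si = 0.66142, O = 1.32284.
ΣO = 2.64776; factor = 12/ΣO = 4.53213.
Fe apfu = 0.37790 × 4.53213 = 1.713.

1.713 Fe apfu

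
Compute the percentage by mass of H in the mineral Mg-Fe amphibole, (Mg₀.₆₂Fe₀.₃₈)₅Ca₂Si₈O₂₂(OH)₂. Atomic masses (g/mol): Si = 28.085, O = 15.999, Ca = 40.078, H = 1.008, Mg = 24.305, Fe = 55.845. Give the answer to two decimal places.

0.23 mass %

Formula mass = 3.10*24.305 + 1.90*55.845 + 2*40.078 + 8*28.085 + 24*15.999 + 2*1.008 = 872.279 g/mol, of which 2.016 g is H.
So H makes up 2.016/872.279 = 0.0023 of the mass, i.e. 0.23%.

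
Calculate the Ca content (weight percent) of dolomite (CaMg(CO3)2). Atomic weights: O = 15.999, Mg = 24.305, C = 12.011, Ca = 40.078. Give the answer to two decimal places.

21.73 weight percent

Molar mass of CaMg(CO3)2: 1·40.078 + 1·24.305 + 2·12.011 + 6·15.999 = 184.399 g/mol.
Mass of Ca per formula unit: 1 × 40.078 = 40.078 g.
Weight fraction Ca = 40.078 / 184.399 = 0.2173.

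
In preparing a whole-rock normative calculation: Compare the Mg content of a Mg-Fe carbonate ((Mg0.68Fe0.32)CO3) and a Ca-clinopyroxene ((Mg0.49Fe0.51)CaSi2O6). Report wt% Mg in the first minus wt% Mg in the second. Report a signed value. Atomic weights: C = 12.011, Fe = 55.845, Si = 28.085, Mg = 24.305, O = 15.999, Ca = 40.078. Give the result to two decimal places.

Mg in (Mg0.68Fe0.32)CO3: molar mass 94.406 g/mol; 0.68×24.305 = 16.527 g → 17.51 wt%.
Mg in (Mg0.49Fe0.51)CaSi2O6: molar mass 232.632 g/mol; 0.49×24.305 = 11.909 g → 5.12 wt%.
Difference = 17.51 − 5.12 = 12.39 percentage points.

12.39 percentage points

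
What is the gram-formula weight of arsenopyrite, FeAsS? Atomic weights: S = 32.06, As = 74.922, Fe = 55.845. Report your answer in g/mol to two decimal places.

The formula mass is the sum 1×55.845 + 1×74.922 + 1×32.06.

162.83 g/mol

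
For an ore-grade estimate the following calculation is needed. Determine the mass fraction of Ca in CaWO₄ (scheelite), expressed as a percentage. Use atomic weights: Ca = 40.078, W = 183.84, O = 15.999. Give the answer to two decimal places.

13.92 weight percent

Formula mass = 1·40.078 + 1·183.84 + 4·15.999 = 287.914 g/mol, of which 40.078 g is Ca.
So Ca makes up 40.078/287.914 = 0.1392 of the mass, i.e. 13.92%.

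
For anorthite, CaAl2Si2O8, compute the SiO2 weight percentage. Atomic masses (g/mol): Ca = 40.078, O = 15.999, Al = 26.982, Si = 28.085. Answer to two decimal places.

M(CaAl2Si2O8) = 278.204 g/mol; M(SiO2) = 60.083 g/mol.
Moles SiO2 per formula unit = 2 Si ÷ 1 = 2.0000.
SiO2 fraction = (2.0000 × 60.083) / 278.204 = 120.166/278.204 = 0.4319.

43.19 wt%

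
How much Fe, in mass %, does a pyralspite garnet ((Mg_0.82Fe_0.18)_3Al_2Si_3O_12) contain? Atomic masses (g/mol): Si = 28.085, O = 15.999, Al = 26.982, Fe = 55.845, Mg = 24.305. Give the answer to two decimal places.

Formula mass = 2.46·24.305 + 0.54·55.845 + 2·26.982 + 3·28.085 + 12·15.999 = 420.154 g/mol, of which 30.156 g is Fe.
So Fe makes up 30.156/420.154 = 0.0718 of the mass, i.e. 7.18%.

7.18 mass %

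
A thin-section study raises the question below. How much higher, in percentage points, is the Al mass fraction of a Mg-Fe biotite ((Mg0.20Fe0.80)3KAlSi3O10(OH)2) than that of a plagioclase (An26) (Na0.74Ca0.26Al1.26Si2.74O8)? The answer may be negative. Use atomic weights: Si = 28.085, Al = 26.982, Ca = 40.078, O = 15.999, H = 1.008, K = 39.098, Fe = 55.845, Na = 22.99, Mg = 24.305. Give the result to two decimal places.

M((Mg0.20Fe0.80)3KAlSi3O10(OH)2) = 492.950 g/mol, so wt% Al = 26.982/492.950 × 100 = 5.47%.
M(Na0.74Ca0.26Al1.26Si2.74O8) = 266.375 g/mol, so wt% Al = 33.997/266.375 × 100 = 12.76%.
5.47 − 12.76 = -7.29 pp.

-7.29 percentage points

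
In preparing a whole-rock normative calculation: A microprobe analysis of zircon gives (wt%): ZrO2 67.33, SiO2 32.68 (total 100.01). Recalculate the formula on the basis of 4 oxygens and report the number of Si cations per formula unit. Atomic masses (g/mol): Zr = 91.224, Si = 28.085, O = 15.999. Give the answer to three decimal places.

0.998 Si apfu

67.33 wt% ZrO2 ÷ 123.222 g/mol = 0.54641 mol, giving 0.54641 Zr and 1.09282 O.
32.68 wt% SiO2 ÷ 60.083 g/mol = 0.54391 mol, giving 0.54391 Si and 1.08782 O.
Oxygen sums to 2.18064; scaling by 4/2.18064 = 1.83432 puts the formula on 4 O.
Si: 0.54391 × 1.83432 = 0.998 atoms per formula unit.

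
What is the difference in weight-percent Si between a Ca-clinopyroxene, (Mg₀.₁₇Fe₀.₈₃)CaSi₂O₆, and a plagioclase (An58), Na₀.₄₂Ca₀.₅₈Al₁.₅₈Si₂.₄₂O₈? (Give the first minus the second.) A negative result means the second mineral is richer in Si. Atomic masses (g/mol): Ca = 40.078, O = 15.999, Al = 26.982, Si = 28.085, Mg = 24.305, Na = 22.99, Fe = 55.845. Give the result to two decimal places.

-1.89 percentage points

Si in (Mg₀.₁₇Fe₀.₈₃)CaSi₂O₆: molar mass 242.725 g/mol; 2×28.085 = 56.170 g → 23.14 wt%.
Si in Na₀.₄₂Ca₀.₅₈Al₁.₅₈Si₂.₄₂O₈: molar mass 271.490 g/mol; 2.42×28.085 = 67.966 g → 25.03 wt%.
Difference = 23.14 − 25.03 = -1.89 percentage points.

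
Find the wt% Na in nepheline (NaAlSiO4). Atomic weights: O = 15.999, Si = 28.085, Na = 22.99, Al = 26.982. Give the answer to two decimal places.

16.18 weight percent

M(NaAlSiO4) = 142.053 g/mol.
Na contributes 1 × 22.99 = 22.990 g per mole.
22.990/142.053 = 0.1618 → 16.18%.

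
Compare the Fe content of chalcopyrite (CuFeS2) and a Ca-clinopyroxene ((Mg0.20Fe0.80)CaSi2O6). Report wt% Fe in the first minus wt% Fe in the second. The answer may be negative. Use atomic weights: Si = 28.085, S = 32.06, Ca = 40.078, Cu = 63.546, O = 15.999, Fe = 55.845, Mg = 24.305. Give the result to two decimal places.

M(CuFeS2) = 183.511 g/mol, so wt% Fe = 55.845/183.511 × 100 = 30.43%.
M((Mg0.20Fe0.80)CaSi2O6) = 241.779 g/mol, so wt% Fe = 44.676/241.779 × 100 = 18.48%.
30.43 − 18.48 = 11.95 pp.

11.95 percentage points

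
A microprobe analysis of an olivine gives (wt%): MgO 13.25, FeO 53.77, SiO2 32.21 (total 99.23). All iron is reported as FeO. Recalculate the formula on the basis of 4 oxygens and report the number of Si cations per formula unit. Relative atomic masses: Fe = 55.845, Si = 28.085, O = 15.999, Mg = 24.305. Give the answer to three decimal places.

0.998 Si apfu

MgO: 13.25/40.304 = 0.32875 mol → 0.32875 mol Mg, 0.32875 mol O.
FeO: 53.77/71.844 = 0.74843 mol → 0.74843 mol Fe, 0.74843 mol O.
SiO2: 32.21/60.083 = 0.53609 mol → 0.53609 mol Si, 1.07218 mol O.
Total oxygen = 2.14936 mol. Normalization factor = 4/2.14936 = 1.86102.
Si per 4 O = 0.53609 × 1.86102 = 0.998.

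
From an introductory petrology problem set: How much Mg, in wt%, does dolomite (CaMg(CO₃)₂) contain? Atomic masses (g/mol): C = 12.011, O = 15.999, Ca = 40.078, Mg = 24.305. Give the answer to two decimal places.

13.18 wt%

Molar mass of CaMg(CO₃)₂: 1×40.078 + 1×24.305 + 2×12.011 + 6×15.999 = 184.399 g/mol.
Mass of Mg per formula unit: 1 × 24.305 = 24.305 g.
Weight fraction Mg = 24.305 / 184.399 = 0.1318.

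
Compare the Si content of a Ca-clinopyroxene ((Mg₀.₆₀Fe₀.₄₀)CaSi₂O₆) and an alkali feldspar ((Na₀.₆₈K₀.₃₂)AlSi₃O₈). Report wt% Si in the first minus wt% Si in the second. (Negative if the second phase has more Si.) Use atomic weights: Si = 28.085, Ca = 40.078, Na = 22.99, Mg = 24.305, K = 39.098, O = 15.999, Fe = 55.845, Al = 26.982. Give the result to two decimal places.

-7.00 percentage points

Si in (Mg₀.₆₀Fe₀.₄₀)CaSi₂O₆: molar mass 229.163 g/mol; 2×28.085 = 56.170 g → 24.51 wt%.
Si in (Na₀.₆₈K₀.₃₂)AlSi₃O₈: molar mass 267.374 g/mol; 3×28.085 = 84.255 g → 31.51 wt%.
Difference = 24.51 − 31.51 = -7.00 percentage points.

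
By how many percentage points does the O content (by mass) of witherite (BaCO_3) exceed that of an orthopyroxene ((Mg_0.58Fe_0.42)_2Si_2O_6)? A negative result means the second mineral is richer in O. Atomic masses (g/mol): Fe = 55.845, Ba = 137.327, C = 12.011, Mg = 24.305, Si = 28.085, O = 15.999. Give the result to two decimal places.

O in BaCO_3: molar mass 197.335 g/mol; 3×15.999 = 47.997 g → 24.32 wt%.
O in (Mg_0.58Fe_0.42)_2Si_2O_6: molar mass 227.268 g/mol; 6×15.999 = 95.994 g → 42.24 wt%.
Difference = 24.32 − 42.24 = -17.92 percentage points.

-17.92 percentage points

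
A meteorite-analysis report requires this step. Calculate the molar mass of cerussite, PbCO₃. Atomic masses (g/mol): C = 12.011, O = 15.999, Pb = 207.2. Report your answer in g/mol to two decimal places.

The formula mass is the sum 1*207.2 + 1*12.011 + 3*15.999.

267.21 g/mol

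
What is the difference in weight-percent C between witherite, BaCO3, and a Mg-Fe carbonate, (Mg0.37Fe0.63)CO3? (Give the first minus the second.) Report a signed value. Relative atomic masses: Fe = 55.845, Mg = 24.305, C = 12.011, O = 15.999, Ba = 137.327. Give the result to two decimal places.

C in BaCO3: molar mass 197.335 g/mol; 1×12.011 = 12.011 g → 6.09 wt%.
C in (Mg0.37Fe0.63)CO3: molar mass 104.183 g/mol; 1×12.011 = 12.011 g → 11.53 wt%.
Difference = 6.09 − 11.53 = -5.44 percentage points.

-5.44 percentage points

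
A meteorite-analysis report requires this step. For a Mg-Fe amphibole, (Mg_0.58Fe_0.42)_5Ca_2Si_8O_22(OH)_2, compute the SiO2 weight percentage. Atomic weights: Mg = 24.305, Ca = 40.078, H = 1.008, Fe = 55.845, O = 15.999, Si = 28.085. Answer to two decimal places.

54.71 wt%

Molar mass of (Mg_0.58Fe_0.42)_5Ca_2Si_8O_22(OH)_2 = 2.90·24.305 + 2.10·55.845 + 2·40.078 + 8·28.085 + 24·15.999 + 2·1.008 = 878.587 g/mol.
Each formula unit contains 8 Si, equivalent to 8/1 = 8.0000 mol SiO2.
M(SiO2) = 1×28.085 + 2×15.999 = 60.083 g/mol.
Mass of SiO2 per formula unit = 8.0000 × 60.083 = 480.664 g.
SiO2 wt% = 480.664 / 878.587 × 100 = 54.71%.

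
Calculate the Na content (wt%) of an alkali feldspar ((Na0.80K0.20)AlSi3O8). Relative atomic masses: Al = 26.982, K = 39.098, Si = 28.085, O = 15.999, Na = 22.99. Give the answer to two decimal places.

Molar mass of (Na0.80K0.20)AlSi3O8: 0.80·22.99 + 0.20·39.098 + 1·26.982 + 3·28.085 + 8·15.999 = 265.441 g/mol.
Mass of Na per formula unit: 0.80 × 22.99 = 18.392 g.
Weight fraction Na = 18.392 / 265.441 = 0.0693.

6.93 wt%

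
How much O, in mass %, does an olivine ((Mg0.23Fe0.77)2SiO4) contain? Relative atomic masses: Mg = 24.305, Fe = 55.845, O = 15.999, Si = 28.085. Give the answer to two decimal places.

M((Mg0.23Fe0.77)2SiO4) = 189.263 g/mol.
O contributes 4 × 15.999 = 63.996 g per mole.
63.996/189.263 = 0.3381 → 33.81%.

33.81 mass %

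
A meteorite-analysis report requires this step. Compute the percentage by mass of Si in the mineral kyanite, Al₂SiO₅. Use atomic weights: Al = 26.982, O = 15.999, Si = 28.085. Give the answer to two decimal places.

M(Al₂SiO₅) = 162.044 g/mol.
Si contributes 1 × 28.085 = 28.085 g per mole.
28.085/162.044 = 0.1733 → 17.33%.

17.33 wt%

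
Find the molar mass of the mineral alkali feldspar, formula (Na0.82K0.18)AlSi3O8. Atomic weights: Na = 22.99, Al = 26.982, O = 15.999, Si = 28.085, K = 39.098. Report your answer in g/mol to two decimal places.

Na: 0.82 × 22.99 = 18.8518
K: 0.18 × 39.098 = 7.0376
Al: 1 × 26.982 = 26.9820
Si: 3 × 28.085 = 84.2550
O: 8 × 15.999 = 127.9920
Summing the contributions gives the formula mass.

265.12 g/mol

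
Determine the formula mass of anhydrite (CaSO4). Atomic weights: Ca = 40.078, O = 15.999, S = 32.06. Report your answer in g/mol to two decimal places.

136.13 g/mol

Ca: 1 × 40.078 = 40.0780
S: 1 × 32.06 = 32.0600
O: 4 × 15.999 = 63.9960
Summing the contributions gives the formula mass.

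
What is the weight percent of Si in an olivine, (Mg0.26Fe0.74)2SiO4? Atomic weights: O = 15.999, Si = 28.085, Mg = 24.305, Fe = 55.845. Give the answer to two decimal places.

Formula mass = 0.52·24.305 + 1.48·55.845 + 1·28.085 + 4·15.999 = 187.370 g/mol, of which 28.085 g is Si.
So Si makes up 28.085/187.370 = 0.1499 of the mass, i.e. 14.99%.

14.99 wt%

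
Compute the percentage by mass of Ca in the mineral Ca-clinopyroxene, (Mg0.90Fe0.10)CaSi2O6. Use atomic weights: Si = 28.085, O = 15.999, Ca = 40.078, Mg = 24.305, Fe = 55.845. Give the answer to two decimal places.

18.24 wt%

Molar mass of (Mg0.90Fe0.10)CaSi2O6: 0.90*24.305 + 0.10*55.845 + 1*40.078 + 2*28.085 + 6*15.999 = 219.701 g/mol.
Mass of Ca per formula unit: 1 × 40.078 = 40.078 g.
Weight fraction Ca = 40.078 / 219.701 = 0.1824.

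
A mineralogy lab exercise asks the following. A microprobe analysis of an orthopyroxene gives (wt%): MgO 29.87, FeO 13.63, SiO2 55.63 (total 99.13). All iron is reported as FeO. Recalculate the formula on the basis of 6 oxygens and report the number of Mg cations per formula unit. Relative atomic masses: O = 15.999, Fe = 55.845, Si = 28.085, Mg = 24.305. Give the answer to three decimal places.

29.87 wt% MgO ÷ 40.304 g/mol = 0.74112 mol, giving 0.74112 Mg and 0.74112 O.
13.63 wt% FeO ÷ 71.844 g/mol = 0.18972 mol, giving 0.18972 Fe and 0.18972 O.
55.63 wt% SiO2 ÷ 60.083 g/mol = 0.92589 mol, giving 0.92589 Si and 1.85178 O.
Oxygen sums to 2.78262; scaling by 6/2.78262 = 2.15624 puts the formula on 6 O.
Mg: 0.74112 × 2.15624 = 1.598 atoms per formula unit.

1.598 Mg apfu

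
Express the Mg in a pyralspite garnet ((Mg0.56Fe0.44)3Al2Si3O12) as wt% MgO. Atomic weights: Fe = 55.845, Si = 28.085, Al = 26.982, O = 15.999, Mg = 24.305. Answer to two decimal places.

Molar mass of (Mg0.56Fe0.44)3Al2Si3O12 = 1.68×24.305 + 1.32×55.845 + 2×26.982 + 3×28.085 + 12×15.999 = 444.755 g/mol.
Each formula unit contains 1.68 Mg, equivalent to 1.68/1 = 1.6800 mol MgO.
M(MgO) = 1×24.305 + 1×15.999 = 40.304 g/mol.
Mass of MgO per formula unit = 1.6800 × 40.304 = 67.711 g.
MgO wt% = 67.711 / 444.755 × 100 = 15.22%.

15.22 wt%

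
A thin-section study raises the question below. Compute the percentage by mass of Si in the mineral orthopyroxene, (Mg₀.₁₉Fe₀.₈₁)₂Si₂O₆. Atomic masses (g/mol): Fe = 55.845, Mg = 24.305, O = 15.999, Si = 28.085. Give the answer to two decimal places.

M((Mg₀.₁₉Fe₀.₈₁)₂Si₂O₆) = 251.869 g/mol.
Si contributes 2 × 28.085 = 56.170 g per mole.
56.170/251.869 = 0.2230 → 22.30%.

22.30 wt%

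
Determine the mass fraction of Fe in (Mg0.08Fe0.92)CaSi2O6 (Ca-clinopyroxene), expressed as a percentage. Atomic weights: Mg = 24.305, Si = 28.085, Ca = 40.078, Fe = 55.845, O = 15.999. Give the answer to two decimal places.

20.92 mass %

Molar mass of (Mg0.08Fe0.92)CaSi2O6: 0.08*24.305 + 0.92*55.845 + 1*40.078 + 2*28.085 + 6*15.999 = 245.564 g/mol.
Mass of Fe per formula unit: 0.92 × 55.845 = 51.377 g.
Weight fraction Fe = 51.377 / 245.564 = 0.2092.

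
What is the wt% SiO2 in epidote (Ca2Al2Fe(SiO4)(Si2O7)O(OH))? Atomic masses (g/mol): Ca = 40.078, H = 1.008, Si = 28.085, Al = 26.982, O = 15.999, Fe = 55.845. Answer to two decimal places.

M(Ca2Al2Fe(SiO4)(Si2O7)O(OH)) = 483.215 g/mol; M(SiO2) = 60.083 g/mol.
Moles SiO2 per formula unit = 3 Si ÷ 1 = 3.0000.
SiO2 fraction = (3.0000 × 60.083) / 483.215 = 180.249/483.215 = 0.3730.

37.30 wt%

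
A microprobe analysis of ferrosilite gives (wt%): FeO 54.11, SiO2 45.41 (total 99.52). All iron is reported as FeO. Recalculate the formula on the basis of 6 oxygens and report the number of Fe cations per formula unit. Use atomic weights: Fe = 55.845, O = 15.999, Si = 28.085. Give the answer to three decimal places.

54.11 wt% FeO ÷ 71.844 g/mol = 0.75316 mol, giving 0.75316 Fe and 0.75316 O.
45.41 wt% SiO2 ÷ 60.083 g/mol = 0.75579 mol, giving 0.75579 Si and 1.51158 O.
Oxygen sums to 2.26474; scaling by 6/2.26474 = 2.64931 puts the formula on 6 O.
Fe: 0.75316 × 2.64931 = 1.995 atoms per formula unit.

1.995 Fe apfu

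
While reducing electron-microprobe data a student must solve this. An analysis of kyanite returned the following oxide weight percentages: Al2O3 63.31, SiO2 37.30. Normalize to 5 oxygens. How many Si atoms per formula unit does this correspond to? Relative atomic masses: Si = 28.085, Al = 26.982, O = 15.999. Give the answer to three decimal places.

1.000 Si apfu

Al2O3: 63.31/101.961 = 0.62092 mol → 1.24184 mol Al, 1.86276 mol O.
SiO2: 37.30/60.083 = 0.62081 mol → 0.62081 mol Si, 1.24162 mol O.
Total oxygen = 3.10438 mol. Normalization factor = 5/3.10438 = 1.61063.
Si per 5 O = 0.62081 × 1.61063 = 1.000.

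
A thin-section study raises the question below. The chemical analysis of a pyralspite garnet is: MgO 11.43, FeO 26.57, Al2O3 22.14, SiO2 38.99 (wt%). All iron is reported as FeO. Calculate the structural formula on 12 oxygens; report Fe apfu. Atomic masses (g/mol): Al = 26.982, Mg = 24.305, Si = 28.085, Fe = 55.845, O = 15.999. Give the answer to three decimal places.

MgO: 11.43/40.304 = 0.28359 mol → 0.28359 mol Mg, 0.28359 mol O.
FeO: 26.57/71.844 = 0.36983 mol → 0.36983 mol Fe, 0.36983 mol O.
Al2O3: 22.14/101.961 = 0.21714 mol → 0.43428 mol Al, 0.65142 mol O.
SiO2: 38.99/60.083 = 0.64894 mol → 0.64894 mol Si, 1.29788 mol O.
Total oxygen = 2.60272 mol. Normalization factor = 12/2.60272 = 4.61056.
Fe per 12 O = 0.36983 × 4.61056 = 1.705.

1.705 Fe apfu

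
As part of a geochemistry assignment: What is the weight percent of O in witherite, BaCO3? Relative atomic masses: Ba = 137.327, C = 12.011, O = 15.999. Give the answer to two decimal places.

24.32 weight percent

Molar mass of BaCO3: 1·137.327 + 1·12.011 + 3·15.999 = 197.335 g/mol.
Mass of O per formula unit: 3 × 15.999 = 47.997 g.
Weight fraction O = 47.997 / 197.335 = 0.2432.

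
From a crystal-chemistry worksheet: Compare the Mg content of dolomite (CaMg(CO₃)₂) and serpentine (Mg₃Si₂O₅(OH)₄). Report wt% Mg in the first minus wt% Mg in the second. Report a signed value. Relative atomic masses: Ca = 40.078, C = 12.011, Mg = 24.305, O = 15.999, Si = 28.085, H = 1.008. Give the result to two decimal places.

Mg in CaMg(CO₃)₂: molar mass 184.399 g/mol; 1×24.305 = 24.305 g → 13.18 wt%.
Mg in Mg₃Si₂O₅(OH)₄: molar mass 277.108 g/mol; 3×24.305 = 72.915 g → 26.31 wt%.
Difference = 13.18 − 26.31 = -13.13 percentage points.

-13.13 percentage points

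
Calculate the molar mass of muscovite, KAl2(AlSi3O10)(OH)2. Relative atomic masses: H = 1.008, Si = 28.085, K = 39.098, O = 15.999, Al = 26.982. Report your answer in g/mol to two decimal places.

398.30 g/mol

The formula mass is the sum 1·39.098 + 3·26.982 + 3·28.085 + 12·15.999 + 2·1.008.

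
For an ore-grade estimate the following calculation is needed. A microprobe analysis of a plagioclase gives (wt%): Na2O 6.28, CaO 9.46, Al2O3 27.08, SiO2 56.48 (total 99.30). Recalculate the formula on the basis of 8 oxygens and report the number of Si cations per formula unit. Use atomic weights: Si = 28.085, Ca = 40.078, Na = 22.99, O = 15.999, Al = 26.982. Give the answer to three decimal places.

Na2O (M=61.979): mol = 0.10132; Na = 0.20264, O = 0.10132.
CaO (M=56.077): mol = 0.16870; Ca = 0.16870, O = 0.16870.
Al2O3 (M=101.961): mol = 0.26559; Al = 0.53118, O = 0.79677.
SiO2 (M=60.083): mol = 0.94003; Si = 0.94003, O = 1.88006.
ΣO = 2.94685; factor = 8/ΣO = 2.71476.
Si apfu = 0.94003 × 2.71476 = 2.552.

2.552 Si apfu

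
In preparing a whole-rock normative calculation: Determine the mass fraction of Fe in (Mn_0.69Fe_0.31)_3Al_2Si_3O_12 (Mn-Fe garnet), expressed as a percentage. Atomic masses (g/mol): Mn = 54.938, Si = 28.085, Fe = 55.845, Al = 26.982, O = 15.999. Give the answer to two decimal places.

10.47 wt%

M((Mn_0.69Fe_0.31)_3Al_2Si_3O_12) = 495.865 g/mol.
Fe contributes 0.93 × 55.845 = 51.936 g per mole.
51.936/495.865 = 0.1047 → 10.47%.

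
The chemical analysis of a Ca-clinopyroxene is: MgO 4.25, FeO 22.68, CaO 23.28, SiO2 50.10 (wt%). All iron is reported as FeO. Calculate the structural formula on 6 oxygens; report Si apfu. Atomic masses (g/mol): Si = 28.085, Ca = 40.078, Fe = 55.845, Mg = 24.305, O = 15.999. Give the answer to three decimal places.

1.998 Si apfu

MgO (M=40.304): mol = 0.10545; Mg = 0.10545, O = 0.10545.
FeO (M=71.844): mol = 0.31568; Fe = 0.31568, O = 0.31568.
CaO (M=56.077): mol = 0.41514; Ca = 0.41514, O = 0.41514.
SiO2 (M=60.083): mol = 0.83385; Si = 0.83385, O = 1.66770.
ΣO = 2.50397; factor = 6/ΣO = 2.39619.
Si apfu = 0.83385 × 2.39619 = 1.998.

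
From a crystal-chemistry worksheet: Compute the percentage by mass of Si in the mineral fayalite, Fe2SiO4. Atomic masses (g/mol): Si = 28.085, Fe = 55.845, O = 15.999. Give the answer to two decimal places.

13.78 mass %

Molar mass of Fe2SiO4: 2*55.845 + 1*28.085 + 4*15.999 = 203.771 g/mol.
Mass of Si per formula unit: 1 × 28.085 = 28.085 g.
Weight fraction Si = 28.085 / 203.771 = 0.1378.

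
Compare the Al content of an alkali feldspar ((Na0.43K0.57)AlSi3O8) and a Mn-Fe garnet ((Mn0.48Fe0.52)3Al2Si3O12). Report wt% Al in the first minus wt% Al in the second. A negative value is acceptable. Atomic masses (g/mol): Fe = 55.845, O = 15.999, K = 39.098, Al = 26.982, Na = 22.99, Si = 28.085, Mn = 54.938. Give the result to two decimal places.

Al in (Na0.43K0.57)AlSi3O8: molar mass 271.401 g/mol; 1×26.982 = 26.982 g → 9.94 wt%.
Al in (Mn0.48Fe0.52)3Al2Si3O12: molar mass 496.436 g/mol; 2×26.982 = 53.964 g → 10.87 wt%.
Difference = 9.94 − 10.87 = -0.93 percentage points.

-0.93 percentage points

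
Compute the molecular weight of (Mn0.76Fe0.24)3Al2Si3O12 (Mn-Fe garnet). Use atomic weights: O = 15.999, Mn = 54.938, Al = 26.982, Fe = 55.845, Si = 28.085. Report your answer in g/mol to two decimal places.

M = 2.28*54.938 + 0.72*55.845 + 2*26.982 + 3*28.085 + 12*15.999

495.67 g/mol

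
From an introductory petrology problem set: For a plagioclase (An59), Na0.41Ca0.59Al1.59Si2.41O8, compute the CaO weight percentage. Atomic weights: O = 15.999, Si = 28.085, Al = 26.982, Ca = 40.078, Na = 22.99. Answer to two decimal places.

M(Na0.41Ca0.59Al1.59Si2.41O8) = 271.650 g/mol; M(CaO) = 56.077 g/mol.
Moles CaO per formula unit = 0.59 Ca ÷ 1 = 0.5900.
CaO fraction = (0.5900 × 56.077) / 271.650 = 33.085/271.650 = 0.1218.

12.18 wt%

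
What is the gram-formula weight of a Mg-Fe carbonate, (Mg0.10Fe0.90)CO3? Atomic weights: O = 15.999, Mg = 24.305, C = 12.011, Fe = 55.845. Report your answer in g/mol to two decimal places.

112.70 g/mol

M = 0.10×24.305 + 0.90×55.845 + 1×12.011 + 3×15.999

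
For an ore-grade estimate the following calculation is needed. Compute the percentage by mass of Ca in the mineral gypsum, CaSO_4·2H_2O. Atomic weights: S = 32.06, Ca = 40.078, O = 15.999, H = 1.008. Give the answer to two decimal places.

23.28 mass %

M(CaSO_4·2H_2O) = 172.164 g/mol.
Ca contributes 1 × 40.078 = 40.078 g per mole.
40.078/172.164 = 0.2328 → 23.28%.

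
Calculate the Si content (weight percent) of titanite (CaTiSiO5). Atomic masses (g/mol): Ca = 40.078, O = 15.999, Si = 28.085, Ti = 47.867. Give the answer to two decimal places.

Molar mass of CaTiSiO5: 1×40.078 + 1×47.867 + 1×28.085 + 5×15.999 = 196.025 g/mol.
Mass of Si per formula unit: 1 × 28.085 = 28.085 g.
Weight fraction Si = 28.085 / 196.025 = 0.1433.

14.33 weight percent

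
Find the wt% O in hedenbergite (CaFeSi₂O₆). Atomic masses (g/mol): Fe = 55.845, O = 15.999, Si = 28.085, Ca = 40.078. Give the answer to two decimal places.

38.69 mass %

Molar mass of CaFeSi₂O₆: 1×40.078 + 1×55.845 + 2×28.085 + 6×15.999 = 248.087 g/mol.
Mass of O per formula unit: 6 × 15.999 = 95.994 g.
Weight fraction O = 95.994 / 248.087 = 0.3869.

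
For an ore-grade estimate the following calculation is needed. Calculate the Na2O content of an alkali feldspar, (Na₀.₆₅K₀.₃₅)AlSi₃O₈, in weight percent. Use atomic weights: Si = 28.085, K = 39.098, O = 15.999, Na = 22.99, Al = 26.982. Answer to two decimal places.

7.52 wt%

Molar mass of (Na₀.₆₅K₀.₃₅)AlSi₃O₈ = 0.65·22.99 + 0.35·39.098 + 1·26.982 + 3·28.085 + 8·15.999 = 267.857 g/mol.
Each formula unit contains 0.65 Na, equivalent to 0.65/2 = 0.3250 mol Na2O.
M(Na2O) = 2×22.99 + 1×15.999 = 61.979 g/mol.
Mass of Na2O per formula unit = 0.3250 × 61.979 = 20.143 g.
Na2O wt% = 20.143 / 267.857 × 100 = 7.52%.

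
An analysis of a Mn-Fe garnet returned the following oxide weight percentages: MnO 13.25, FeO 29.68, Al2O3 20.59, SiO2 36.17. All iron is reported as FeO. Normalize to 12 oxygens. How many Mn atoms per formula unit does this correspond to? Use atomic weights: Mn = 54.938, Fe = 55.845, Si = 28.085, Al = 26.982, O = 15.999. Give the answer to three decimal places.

0.930 Mn apfu

MnO: 13.25/70.937 = 0.18679 mol → 0.18679 mol Mn, 0.18679 mol O.
FeO: 29.68/71.844 = 0.41312 mol → 0.41312 mol Fe, 0.41312 mol O.
Al2O3: 20.59/101.961 = 0.20194 mol → 0.40388 mol Al, 0.60582 mol O.
SiO2: 36.17/60.083 = 0.60200 mol → 0.60200 mol Si, 1.20400 mol O.
Total oxygen = 2.40973 mol. Normalization factor = 12/2.40973 = 4.97981.
Mn per 12 O = 0.18679 × 4.97981 = 0.930.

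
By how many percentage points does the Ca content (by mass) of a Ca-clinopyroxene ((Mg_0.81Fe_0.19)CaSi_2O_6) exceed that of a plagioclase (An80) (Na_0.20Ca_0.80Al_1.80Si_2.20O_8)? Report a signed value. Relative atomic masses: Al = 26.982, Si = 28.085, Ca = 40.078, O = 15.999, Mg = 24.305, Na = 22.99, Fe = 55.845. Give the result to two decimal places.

6.35 percentage points

M((Mg_0.81Fe_0.19)CaSi_2O_6) = 222.540 g/mol, so wt% Ca = 40.078/222.540 × 100 = 18.01%.
M(Na_0.20Ca_0.80Al_1.80Si_2.20O_8) = 275.007 g/mol, so wt% Ca = 32.062/275.007 × 100 = 11.66%.
18.01 − 11.66 = 6.35 pp.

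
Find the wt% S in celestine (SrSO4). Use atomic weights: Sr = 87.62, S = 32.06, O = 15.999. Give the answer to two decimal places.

17.45 mass %

Molar mass of SrSO4: 1·87.62 + 1·32.06 + 4·15.999 = 183.676 g/mol.
Mass of S per formula unit: 1 × 32.06 = 32.060 g.
Weight fraction S = 32.060 / 183.676 = 0.1745.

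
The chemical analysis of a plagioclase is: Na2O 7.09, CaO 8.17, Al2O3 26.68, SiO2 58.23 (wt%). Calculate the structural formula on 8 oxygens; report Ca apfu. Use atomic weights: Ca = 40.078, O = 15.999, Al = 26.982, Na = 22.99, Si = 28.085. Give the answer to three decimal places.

7.09 wt% Na2O ÷ 61.979 g/mol = 0.11439 mol, giving 0.22878 Na and 0.11439 O.
8.17 wt% CaO ÷ 56.077 g/mol = 0.14569 mol, giving 0.14569 Ca and 0.14569 O.
26.68 wt% Al2O3 ÷ 101.961 g/mol = 0.26167 mol, giving 0.52334 Al and 0.78501 O.
58.23 wt% SiO2 ÷ 60.083 g/mol = 0.96916 mol, giving 0.96916 Si and 1.93832 O.
Oxygen sums to 2.98341; scaling by 8/2.98341 = 2.68150 puts the formula on 8 O.
Ca: 0.14569 × 2.68150 = 0.391 atoms per formula unit.

0.391 Ca apfu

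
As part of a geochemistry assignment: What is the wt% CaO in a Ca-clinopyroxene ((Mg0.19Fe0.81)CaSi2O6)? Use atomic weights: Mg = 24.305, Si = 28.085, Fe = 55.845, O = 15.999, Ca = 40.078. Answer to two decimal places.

23.16 wt%

Formula mass = 242.094 g/mol.
1 Ca → 1.0000 mol CaO per formula unit; M(CaO) = 56.077, so CaO mass = 56.077 g.
56.077/242.094 × 100 = 23.16 wt%.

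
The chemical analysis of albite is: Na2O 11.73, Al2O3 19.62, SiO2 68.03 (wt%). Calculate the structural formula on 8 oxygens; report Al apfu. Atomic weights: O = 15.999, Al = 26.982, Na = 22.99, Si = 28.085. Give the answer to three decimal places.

1.016 Al apfu

Na2O: 11.73/61.979 = 0.18926 mol → 0.37852 mol Na, 0.18926 mol O.
Al2O3: 19.62/101.961 = 0.19243 mol → 0.38486 mol Al, 0.57729 mol O.
SiO2: 68.03/60.083 = 1.13227 mol → 1.13227 mol Si, 2.26454 mol O.
Total oxygen = 3.03109 mol. Normalization factor = 8/3.03109 = 2.63931.
Al per 8 O = 0.38486 × 2.63931 = 1.016.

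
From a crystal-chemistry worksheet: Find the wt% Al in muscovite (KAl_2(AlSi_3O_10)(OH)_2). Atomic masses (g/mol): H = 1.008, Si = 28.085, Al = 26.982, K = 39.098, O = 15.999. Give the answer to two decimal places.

20.32 wt%

Molar mass of KAl_2(AlSi_3O_10)(OH)_2: 1*39.098 + 3*26.982 + 3*28.085 + 12*15.999 + 2*1.008 = 398.303 g/mol.
Mass of Al per formula unit: 3 × 26.982 = 80.946 g.
Weight fraction Al = 80.946 / 398.303 = 0.2032.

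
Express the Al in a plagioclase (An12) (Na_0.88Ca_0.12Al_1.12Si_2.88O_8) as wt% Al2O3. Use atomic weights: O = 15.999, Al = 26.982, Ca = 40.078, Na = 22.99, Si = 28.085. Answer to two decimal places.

Molar mass of Na_0.88Ca_0.12Al_1.12Si_2.88O_8 = 0.88·22.99 + 0.12·40.078 + 1.12·26.982 + 2.88·28.085 + 8·15.999 = 264.137 g/mol.
Each formula unit contains 1.12 Al, equivalent to 1.12/2 = 0.5600 mol Al2O3.
M(Al2O3) = 2×26.982 + 3×15.999 = 101.961 g/mol.
Mass of Al2O3 per formula unit = 0.5600 × 101.961 = 57.098 g.
Al2O3 wt% = 57.098 / 264.137 × 100 = 21.62%.

21.62 wt%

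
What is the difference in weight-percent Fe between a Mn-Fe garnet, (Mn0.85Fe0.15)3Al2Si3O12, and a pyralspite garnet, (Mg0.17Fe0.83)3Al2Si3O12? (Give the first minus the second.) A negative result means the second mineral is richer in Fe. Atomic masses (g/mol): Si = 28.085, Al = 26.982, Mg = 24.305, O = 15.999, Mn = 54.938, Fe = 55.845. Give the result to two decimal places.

-23.80 percentage points

M((Mn0.85Fe0.15)3Al2Si3O12) = 495.429 g/mol, so wt% Fe = 25.130/495.429 × 100 = 5.07%.
M((Mg0.17Fe0.83)3Al2Si3O12) = 481.657 g/mol, so wt% Fe = 139.054/481.657 × 100 = 28.87%.
5.07 − 28.87 = -23.80 pp.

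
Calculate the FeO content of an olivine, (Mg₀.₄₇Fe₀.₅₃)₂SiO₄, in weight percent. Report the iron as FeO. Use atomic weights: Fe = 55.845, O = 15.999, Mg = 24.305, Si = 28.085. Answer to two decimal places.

43.74 wt%

Molar mass of (Mg₀.₄₇Fe₀.₅₃)₂SiO₄ = 0.94×24.305 + 1.06×55.845 + 1×28.085 + 4×15.999 = 174.123 g/mol.
Each formula unit contains 1.06 Fe, equivalent to 1.06/1 = 1.0600 mol FeO.
M(FeO) = 1×55.845 + 1×15.999 = 71.844 g/mol.
Mass of FeO per formula unit = 1.0600 × 71.844 = 76.155 g.
FeO wt% = 76.155 / 174.123 × 100 = 43.74%.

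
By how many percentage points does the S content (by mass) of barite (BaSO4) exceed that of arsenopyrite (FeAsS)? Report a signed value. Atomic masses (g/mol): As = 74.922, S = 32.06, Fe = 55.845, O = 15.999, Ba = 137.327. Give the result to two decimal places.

M(BaSO4) = 233.383 g/mol, so wt% S = 32.060/233.383 × 100 = 13.74%.
M(FeAsS) = 162.827 g/mol, so wt% S = 32.060/162.827 × 100 = 19.69%.
13.74 − 19.69 = -5.95 pp.

-5.95 percentage points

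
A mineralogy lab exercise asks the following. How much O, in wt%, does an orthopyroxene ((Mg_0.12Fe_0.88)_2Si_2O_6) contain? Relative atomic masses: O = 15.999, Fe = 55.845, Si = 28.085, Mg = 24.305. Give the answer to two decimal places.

37.46 wt%

M((Mg_0.12Fe_0.88)_2Si_2O_6) = 256.284 g/mol.
O contributes 6 × 15.999 = 95.994 g per mole.
95.994/256.284 = 0.3746 → 37.46%.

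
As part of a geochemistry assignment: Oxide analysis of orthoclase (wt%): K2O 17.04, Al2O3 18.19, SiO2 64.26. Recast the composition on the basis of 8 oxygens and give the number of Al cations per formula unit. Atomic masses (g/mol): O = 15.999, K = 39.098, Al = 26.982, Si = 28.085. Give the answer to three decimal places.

1.000 Al apfu

K2O: 17.04/94.195 = 0.18090 mol → 0.36180 mol K, 0.18090 mol O.
Al2O3: 18.19/101.961 = 0.17840 mol → 0.35680 mol Al, 0.53520 mol O.
SiO2: 64.26/60.083 = 1.06952 mol → 1.06952 mol Si, 2.13904 mol O.
Total oxygen = 2.85514 mol. Normalization factor = 8/2.85514 = 2.80196.
Al per 8 O = 0.35680 × 2.80196 = 1.000.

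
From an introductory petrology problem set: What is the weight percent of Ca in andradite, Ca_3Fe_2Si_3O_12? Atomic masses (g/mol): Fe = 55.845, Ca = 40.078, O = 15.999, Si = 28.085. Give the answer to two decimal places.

Formula mass = 3×40.078 + 2×55.845 + 3×28.085 + 12×15.999 = 508.167 g/mol, of which 120.234 g is Ca.
So Ca makes up 120.234/508.167 = 0.2366 of the mass, i.e. 23.66%.

23.66 wt%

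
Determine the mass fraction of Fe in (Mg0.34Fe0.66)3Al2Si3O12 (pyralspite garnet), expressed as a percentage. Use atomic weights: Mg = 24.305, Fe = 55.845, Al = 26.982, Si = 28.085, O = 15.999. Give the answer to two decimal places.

M((Mg0.34Fe0.66)3Al2Si3O12) = 465.571 g/mol.
Fe contributes 1.98 × 55.845 = 110.573 g per mole.
110.573/465.571 = 0.2375 → 23.75%.

23.75 wt%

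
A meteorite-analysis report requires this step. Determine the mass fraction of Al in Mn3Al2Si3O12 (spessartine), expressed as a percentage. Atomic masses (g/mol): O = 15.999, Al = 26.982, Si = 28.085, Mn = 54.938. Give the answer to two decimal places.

Molar mass of Mn3Al2Si3O12: 3*54.938 + 2*26.982 + 3*28.085 + 12*15.999 = 495.021 g/mol.
Mass of Al per formula unit: 2 × 26.982 = 53.964 g.
Weight fraction Al = 53.964 / 495.021 = 0.1090.

10.90 mass %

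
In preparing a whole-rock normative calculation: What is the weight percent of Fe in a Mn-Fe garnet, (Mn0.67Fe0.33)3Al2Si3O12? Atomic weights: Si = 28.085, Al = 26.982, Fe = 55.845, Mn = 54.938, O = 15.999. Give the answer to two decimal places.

11.15 mass %

M((Mn0.67Fe0.33)3Al2Si3O12) = 495.919 g/mol.
Fe contributes 0.99 × 55.845 = 55.287 g per mole.
55.287/495.919 = 0.1115 → 11.15%.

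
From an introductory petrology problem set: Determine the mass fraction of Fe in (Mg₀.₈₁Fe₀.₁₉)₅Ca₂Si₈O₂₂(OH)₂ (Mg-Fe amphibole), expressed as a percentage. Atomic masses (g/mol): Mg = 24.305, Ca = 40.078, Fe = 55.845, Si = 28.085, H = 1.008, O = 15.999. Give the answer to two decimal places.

Formula mass = 4.05*24.305 + 0.95*55.845 + 2*40.078 + 8*28.085 + 24*15.999 + 2*1.008 = 842.316 g/mol, of which 53.053 g is Fe.
So Fe makes up 53.053/842.316 = 0.0630 of the mass, i.e. 6.30%.

6.30 weight percent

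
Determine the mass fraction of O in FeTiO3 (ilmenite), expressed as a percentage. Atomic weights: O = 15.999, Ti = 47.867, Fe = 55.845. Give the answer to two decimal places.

31.64 mass %

Molar mass of FeTiO3: 1·55.845 + 1·47.867 + 3·15.999 = 151.709 g/mol.
Mass of O per formula unit: 3 × 15.999 = 47.997 g.
Weight fraction O = 47.997 / 151.709 = 0.3164.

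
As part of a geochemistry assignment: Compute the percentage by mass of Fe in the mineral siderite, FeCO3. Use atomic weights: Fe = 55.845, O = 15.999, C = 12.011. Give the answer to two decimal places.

Formula mass = 1*55.845 + 1*12.011 + 3*15.999 = 115.853 g/mol, of which 55.845 g is Fe.
So Fe makes up 55.845/115.853 = 0.4820 of the mass, i.e. 48.20%.

48.20 mass %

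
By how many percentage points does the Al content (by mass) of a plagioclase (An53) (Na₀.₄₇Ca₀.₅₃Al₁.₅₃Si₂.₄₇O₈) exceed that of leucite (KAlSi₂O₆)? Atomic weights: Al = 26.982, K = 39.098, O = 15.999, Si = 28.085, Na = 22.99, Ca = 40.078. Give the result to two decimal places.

M(Na₀.₄₇Ca₀.₅₃Al₁.₅₃Si₂.₄₇O₈) = 270.691 g/mol, so wt% Al = 41.282/270.691 × 100 = 15.25%.
M(KAlSi₂O₆) = 218.244 g/mol, so wt% Al = 26.982/218.244 × 100 = 12.36%.
15.25 − 12.36 = 2.89 pp.

2.89 percentage points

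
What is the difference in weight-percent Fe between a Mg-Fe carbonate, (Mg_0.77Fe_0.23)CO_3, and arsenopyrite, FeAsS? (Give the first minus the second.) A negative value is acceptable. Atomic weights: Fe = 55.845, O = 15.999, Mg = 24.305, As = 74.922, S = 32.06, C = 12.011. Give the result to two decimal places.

Fe in (Mg_0.77Fe_0.23)CO_3: molar mass 91.567 g/mol; 0.23×55.845 = 12.844 g → 14.03 wt%.
Fe in FeAsS: molar mass 162.827 g/mol; 1×55.845 = 55.845 g → 34.30 wt%.
Difference = 14.03 − 34.30 = -20.27 percentage points.

-20.27 percentage points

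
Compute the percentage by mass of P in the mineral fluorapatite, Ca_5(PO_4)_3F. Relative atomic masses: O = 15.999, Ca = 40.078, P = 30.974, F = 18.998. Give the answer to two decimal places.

Formula mass = 5×40.078 + 3×30.974 + 12×15.999 + 1×18.998 = 504.298 g/mol, of which 92.922 g is P.
So P makes up 92.922/504.298 = 0.1843 of the mass, i.e. 18.43%.

18.43 mass %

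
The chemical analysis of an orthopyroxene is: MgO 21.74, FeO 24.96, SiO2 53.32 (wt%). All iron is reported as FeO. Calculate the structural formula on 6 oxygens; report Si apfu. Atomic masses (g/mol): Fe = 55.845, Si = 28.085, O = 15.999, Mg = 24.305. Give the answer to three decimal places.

MgO (M=40.304): mol = 0.53940; Mg = 0.53940, O = 0.53940.
FeO (M=71.844): mol = 0.34742; Fe = 0.34742, O = 0.34742.
SiO2 (M=60.083): mol = 0.88744; Si = 0.88744, O = 1.77488.
ΣO = 2.66170; factor = 6/ΣO = 2.25420.
Si apfu = 0.88744 × 2.25420 = 2.000.

2.000 Si apfu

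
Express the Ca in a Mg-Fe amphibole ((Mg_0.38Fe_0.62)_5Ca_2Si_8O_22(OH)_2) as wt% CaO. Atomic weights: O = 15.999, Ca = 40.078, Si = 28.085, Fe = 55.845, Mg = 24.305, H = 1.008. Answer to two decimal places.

M((Mg_0.38Fe_0.62)_5Ca_2Si_8O_22(OH)_2) = 910.127 g/mol; M(CaO) = 56.077 g/mol.
Moles CaO per formula unit = 2 Ca ÷ 1 = 2.0000.
CaO fraction = (2.0000 × 56.077) / 910.127 = 112.154/910.127 = 0.1232.

12.32 wt%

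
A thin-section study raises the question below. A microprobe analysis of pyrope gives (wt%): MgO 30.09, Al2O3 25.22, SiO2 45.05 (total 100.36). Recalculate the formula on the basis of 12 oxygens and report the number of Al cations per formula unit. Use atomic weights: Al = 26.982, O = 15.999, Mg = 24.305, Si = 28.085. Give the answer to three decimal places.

MgO: 30.09/40.304 = 0.74658 mol → 0.74658 mol Mg, 0.74658 mol O.
Al2O3: 25.22/101.961 = 0.24735 mol → 0.49470 mol Al, 0.74205 mol O.
SiO2: 45.05/60.083 = 0.74980 mol → 0.74980 mol Si, 1.49960 mol O.
Total oxygen = 2.98823 mol. Normalization factor = 12/2.98823 = 4.01576.
Al per 12 O = 0.49470 × 4.01576 = 1.987.

1.987 Al apfu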